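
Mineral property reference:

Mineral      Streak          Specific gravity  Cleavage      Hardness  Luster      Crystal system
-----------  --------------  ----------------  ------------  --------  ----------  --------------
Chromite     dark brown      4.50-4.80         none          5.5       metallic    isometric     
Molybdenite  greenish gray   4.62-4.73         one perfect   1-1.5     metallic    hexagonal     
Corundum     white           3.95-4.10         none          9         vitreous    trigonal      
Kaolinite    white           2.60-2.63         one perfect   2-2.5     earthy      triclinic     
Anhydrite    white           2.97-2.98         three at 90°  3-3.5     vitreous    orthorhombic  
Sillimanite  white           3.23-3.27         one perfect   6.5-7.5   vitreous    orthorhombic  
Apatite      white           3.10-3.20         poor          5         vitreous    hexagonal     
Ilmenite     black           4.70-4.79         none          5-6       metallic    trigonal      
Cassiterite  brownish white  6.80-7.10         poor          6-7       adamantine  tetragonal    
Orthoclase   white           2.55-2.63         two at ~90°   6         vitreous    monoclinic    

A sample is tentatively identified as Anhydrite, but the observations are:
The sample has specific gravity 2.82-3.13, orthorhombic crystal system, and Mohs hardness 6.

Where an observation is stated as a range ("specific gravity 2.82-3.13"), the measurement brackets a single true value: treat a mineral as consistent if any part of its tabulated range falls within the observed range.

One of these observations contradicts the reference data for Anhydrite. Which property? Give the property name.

Specific gravity 2.82-3.13: Anhydrite has SG 2.97-2.98 — agrees.
Orthorhombic crystal system: Anhydrite has orthorhombic system — agrees.
Mohs hardness 6: Anhydrite has hardness 3-3.5 — inconsistent.
Only the hardness is inconsistent.

hardness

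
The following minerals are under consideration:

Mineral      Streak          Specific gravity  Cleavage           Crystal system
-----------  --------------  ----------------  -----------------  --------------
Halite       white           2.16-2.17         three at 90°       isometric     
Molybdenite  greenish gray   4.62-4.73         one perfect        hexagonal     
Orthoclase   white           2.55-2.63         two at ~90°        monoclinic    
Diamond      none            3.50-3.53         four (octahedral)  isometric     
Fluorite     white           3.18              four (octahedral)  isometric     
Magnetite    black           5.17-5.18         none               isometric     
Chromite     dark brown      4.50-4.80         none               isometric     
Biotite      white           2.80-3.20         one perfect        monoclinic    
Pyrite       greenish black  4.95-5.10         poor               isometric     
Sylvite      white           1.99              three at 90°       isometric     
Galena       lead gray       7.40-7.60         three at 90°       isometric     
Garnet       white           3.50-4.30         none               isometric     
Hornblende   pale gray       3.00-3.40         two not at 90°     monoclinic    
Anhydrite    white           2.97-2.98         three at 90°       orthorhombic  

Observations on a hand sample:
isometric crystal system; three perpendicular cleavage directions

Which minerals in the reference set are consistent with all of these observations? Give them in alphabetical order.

Isometric crystal system rules out Molybdenite, Orthoclase, Biotite, Hornblende, Anhydrite.
Three perpendicular cleavage directions: leaves Halite, Sylvite, Galena.
The minerals that satisfy all observations are Galena, Halite, Sylvite.

Galena, Halite, Sylvite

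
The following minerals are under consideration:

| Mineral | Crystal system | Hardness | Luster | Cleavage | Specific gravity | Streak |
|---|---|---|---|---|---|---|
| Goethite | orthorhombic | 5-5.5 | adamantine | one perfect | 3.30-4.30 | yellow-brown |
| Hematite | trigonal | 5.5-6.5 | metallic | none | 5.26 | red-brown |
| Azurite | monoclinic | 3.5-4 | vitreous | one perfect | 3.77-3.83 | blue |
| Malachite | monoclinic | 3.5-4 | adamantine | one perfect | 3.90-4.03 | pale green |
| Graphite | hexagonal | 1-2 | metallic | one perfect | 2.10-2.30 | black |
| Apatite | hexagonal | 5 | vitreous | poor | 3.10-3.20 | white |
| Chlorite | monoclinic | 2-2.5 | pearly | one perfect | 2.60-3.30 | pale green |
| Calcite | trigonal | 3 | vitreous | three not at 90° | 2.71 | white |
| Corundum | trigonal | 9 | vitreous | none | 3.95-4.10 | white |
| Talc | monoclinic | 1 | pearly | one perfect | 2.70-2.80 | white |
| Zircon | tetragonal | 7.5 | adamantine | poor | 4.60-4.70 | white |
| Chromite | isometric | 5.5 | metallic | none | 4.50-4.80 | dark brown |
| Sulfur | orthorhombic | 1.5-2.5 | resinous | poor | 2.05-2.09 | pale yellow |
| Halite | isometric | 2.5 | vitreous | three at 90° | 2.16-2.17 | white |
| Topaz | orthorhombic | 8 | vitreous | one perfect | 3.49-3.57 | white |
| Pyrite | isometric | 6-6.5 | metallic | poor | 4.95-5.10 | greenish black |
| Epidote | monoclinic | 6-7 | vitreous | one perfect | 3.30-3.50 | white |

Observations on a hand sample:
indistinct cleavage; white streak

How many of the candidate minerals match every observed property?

2

Indistinct cleavage — leaves Apatite, Zircon, Sulfur, Pyrite.
White streak rules out Sulfur, Pyrite.
The minerals that satisfy all observations are Apatite, Zircon.
That is 2 minerals.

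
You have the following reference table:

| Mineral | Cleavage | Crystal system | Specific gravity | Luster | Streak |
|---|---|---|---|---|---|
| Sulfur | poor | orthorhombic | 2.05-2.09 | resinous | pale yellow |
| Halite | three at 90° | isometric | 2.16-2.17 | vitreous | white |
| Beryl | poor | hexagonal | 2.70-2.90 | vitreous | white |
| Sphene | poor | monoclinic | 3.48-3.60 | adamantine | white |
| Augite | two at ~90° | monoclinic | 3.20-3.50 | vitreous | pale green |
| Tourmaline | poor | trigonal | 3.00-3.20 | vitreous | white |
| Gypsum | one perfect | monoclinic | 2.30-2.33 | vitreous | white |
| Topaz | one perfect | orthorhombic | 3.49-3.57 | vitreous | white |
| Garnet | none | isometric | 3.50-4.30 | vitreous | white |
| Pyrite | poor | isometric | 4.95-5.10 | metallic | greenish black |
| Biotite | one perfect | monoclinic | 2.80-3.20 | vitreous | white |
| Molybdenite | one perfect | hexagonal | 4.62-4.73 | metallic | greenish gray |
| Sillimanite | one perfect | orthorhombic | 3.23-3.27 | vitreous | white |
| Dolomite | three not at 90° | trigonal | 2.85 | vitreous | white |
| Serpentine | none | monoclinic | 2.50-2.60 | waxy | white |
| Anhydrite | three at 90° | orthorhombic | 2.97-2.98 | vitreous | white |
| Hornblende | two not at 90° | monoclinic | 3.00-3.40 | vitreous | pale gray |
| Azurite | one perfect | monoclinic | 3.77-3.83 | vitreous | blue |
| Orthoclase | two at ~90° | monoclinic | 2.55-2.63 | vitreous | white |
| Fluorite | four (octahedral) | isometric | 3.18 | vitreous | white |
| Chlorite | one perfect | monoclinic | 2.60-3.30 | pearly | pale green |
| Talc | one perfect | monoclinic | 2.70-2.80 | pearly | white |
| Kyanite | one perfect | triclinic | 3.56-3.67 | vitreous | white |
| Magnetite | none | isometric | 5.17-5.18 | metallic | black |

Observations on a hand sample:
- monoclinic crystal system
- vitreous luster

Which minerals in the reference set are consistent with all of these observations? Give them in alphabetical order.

Monoclinic crystal system — narrows the field to Sphene, Augite, Gypsum, Biotite, Serpentine, Hornblende, Azurite, Orthoclase, Chlorite, Talc.
Vitreous luster is inconsistent with Sphene, Serpentine, Chlorite, Talc.
Consistent with every observation: Augite, Azurite, Biotite, Gypsum, Hornblende, Orthoclase.

Augite, Azurite, Biotite, Gypsum, Hornblende, Orthoclase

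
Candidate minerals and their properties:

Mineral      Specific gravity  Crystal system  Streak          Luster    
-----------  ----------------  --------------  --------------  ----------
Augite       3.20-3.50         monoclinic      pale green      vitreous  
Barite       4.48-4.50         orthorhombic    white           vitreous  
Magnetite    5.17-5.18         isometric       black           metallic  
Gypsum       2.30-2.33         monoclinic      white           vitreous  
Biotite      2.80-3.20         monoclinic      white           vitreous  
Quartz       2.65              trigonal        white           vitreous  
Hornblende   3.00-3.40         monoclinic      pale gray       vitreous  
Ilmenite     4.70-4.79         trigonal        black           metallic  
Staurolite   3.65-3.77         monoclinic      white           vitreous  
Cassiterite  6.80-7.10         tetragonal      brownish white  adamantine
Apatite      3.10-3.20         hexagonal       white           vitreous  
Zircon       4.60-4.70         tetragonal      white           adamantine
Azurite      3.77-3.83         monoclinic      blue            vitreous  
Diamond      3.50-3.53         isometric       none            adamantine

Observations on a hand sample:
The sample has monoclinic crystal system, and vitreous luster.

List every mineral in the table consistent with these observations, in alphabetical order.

Augite, Azurite, Biotite, Gypsum, Hornblende, Staurolite

Monoclinic crystal system: narrows the field to Augite, Gypsum, Biotite, Hornblende, Staurolite, Azurite.
Vitreous luster: all remaining candidates fit.
Consistent with every observation: Augite, Azurite, Biotite, Gypsum, Hornblende, Staurolite.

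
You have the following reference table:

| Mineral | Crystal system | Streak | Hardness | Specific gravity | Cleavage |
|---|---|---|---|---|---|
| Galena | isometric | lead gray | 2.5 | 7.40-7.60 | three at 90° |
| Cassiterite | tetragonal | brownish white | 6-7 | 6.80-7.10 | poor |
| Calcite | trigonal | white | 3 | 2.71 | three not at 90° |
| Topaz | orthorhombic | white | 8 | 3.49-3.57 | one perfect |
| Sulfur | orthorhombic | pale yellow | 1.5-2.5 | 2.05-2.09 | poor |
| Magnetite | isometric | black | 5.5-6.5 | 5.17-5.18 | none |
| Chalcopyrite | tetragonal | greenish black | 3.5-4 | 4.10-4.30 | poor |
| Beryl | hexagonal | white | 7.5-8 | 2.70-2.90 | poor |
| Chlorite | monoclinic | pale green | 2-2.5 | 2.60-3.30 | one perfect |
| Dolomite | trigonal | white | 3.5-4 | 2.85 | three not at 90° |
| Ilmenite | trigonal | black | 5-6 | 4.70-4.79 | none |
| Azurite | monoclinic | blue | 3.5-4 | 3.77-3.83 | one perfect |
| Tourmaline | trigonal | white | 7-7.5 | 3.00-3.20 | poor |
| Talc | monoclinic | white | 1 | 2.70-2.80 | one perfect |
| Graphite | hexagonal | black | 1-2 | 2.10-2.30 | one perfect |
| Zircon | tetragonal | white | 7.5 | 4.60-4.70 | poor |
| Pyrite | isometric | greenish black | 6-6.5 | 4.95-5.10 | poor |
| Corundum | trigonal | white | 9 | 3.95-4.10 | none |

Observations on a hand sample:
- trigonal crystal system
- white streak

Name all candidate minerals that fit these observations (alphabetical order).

Calcite, Corundum, Dolomite, Tourmaline

Trigonal crystal system: Calcite, Dolomite, Ilmenite, Tourmaline, Corundum remain.
White streak is inconsistent with Ilmenite.
Consistent with every observation: Calcite, Corundum, Dolomite, Tourmaline.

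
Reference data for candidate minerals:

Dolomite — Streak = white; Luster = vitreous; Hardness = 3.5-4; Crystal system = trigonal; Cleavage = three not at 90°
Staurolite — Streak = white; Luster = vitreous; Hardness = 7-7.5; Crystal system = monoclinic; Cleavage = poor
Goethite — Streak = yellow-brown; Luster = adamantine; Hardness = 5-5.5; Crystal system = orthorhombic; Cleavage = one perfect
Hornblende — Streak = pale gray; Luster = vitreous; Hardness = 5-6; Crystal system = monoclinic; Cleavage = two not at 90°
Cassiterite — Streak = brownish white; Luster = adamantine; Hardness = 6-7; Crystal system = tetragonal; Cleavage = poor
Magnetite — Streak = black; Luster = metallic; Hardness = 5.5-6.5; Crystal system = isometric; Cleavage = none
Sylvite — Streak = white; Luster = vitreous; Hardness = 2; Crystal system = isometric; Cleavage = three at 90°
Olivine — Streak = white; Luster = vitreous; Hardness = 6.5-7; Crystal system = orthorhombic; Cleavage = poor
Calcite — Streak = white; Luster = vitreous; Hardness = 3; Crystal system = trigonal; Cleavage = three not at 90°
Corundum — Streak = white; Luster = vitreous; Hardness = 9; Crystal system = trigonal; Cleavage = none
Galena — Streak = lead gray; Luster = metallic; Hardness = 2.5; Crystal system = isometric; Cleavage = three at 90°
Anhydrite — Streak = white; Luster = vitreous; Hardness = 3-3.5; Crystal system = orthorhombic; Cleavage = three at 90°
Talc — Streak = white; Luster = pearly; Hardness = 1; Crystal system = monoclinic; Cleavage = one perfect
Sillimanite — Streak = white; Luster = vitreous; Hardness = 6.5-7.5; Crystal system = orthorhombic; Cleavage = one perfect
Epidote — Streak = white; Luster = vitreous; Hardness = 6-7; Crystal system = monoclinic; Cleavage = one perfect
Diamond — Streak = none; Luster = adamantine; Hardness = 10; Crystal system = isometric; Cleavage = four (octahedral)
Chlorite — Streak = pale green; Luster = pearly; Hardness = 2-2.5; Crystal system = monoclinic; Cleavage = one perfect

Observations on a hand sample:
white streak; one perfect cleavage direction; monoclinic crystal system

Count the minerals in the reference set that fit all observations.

2

White streak: narrows the field to Dolomite, Staurolite, Sylvite, Olivine, Calcite, Corundum, Anhydrite, Talc, Sillimanite, Epidote.
One perfect cleavage direction: only Talc, Sillimanite, Epidote remain.
Monoclinic crystal system is inconsistent with Sillimanite.
Consistent with every observation: Epidote, Talc.
That is 2 minerals.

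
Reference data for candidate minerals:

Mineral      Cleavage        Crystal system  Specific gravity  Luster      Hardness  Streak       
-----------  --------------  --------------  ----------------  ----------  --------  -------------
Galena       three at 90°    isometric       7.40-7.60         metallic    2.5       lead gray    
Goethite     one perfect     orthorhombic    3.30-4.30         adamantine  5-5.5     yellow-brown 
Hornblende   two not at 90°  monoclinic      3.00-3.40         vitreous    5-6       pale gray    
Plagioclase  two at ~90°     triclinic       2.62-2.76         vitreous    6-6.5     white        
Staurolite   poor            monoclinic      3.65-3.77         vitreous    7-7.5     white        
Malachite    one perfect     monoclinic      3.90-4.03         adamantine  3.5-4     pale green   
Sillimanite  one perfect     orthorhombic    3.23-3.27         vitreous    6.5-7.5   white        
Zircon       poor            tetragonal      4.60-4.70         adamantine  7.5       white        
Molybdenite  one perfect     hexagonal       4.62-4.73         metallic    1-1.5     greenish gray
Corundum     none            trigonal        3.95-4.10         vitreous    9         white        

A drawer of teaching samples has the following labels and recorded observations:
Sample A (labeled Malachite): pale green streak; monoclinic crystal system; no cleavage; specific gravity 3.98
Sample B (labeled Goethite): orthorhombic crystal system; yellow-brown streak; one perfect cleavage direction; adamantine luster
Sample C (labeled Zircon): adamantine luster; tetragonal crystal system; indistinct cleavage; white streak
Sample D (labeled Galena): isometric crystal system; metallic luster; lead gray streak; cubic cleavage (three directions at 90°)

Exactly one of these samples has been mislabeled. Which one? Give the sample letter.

Sample A: Malachite has cleavage one perfect, but the record shows no cleavage — this label is wrong.
Sample B: nothing contradicts Goethite.
Sample C: nothing contradicts Zircon.
Sample D: nothing contradicts Galena.
Only sample A is inconsistent with its label.

A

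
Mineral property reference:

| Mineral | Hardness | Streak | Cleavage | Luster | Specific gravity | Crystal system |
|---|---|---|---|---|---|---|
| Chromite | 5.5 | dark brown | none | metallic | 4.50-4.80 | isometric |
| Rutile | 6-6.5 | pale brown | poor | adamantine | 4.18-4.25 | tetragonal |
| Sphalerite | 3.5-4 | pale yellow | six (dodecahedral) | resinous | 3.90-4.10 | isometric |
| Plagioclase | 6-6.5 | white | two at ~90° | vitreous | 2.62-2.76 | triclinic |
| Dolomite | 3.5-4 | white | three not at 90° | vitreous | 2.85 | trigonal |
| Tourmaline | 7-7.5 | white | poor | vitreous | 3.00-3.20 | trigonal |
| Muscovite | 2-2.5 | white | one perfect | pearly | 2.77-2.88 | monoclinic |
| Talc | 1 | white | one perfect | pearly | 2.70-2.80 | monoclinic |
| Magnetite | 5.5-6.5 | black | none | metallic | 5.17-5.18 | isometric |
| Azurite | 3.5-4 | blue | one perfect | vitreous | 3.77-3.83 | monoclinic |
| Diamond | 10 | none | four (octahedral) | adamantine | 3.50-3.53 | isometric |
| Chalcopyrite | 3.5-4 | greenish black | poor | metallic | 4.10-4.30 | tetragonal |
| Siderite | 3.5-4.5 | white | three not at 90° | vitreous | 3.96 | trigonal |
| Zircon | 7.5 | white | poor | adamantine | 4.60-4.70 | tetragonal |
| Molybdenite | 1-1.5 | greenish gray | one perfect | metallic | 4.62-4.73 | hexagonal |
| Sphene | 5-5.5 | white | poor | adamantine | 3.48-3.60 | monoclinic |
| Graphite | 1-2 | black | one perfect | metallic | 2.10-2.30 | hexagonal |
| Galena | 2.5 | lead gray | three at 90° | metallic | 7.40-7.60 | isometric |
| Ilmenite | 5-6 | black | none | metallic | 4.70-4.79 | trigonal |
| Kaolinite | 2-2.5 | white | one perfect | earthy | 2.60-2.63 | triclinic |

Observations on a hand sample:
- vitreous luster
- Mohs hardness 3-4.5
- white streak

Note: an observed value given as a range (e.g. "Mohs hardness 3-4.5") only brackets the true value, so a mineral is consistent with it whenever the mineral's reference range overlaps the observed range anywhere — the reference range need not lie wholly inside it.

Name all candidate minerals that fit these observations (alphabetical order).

Dolomite, Siderite

Vitreous luster — leaves Plagioclase, Dolomite, Tourmaline, Azurite, Siderite.
Mohs hardness 3-4.5 is inconsistent with Plagioclase, Tourmaline.
White streak eliminates Azurite.
The minerals that satisfy all observations are Dolomite, Siderite.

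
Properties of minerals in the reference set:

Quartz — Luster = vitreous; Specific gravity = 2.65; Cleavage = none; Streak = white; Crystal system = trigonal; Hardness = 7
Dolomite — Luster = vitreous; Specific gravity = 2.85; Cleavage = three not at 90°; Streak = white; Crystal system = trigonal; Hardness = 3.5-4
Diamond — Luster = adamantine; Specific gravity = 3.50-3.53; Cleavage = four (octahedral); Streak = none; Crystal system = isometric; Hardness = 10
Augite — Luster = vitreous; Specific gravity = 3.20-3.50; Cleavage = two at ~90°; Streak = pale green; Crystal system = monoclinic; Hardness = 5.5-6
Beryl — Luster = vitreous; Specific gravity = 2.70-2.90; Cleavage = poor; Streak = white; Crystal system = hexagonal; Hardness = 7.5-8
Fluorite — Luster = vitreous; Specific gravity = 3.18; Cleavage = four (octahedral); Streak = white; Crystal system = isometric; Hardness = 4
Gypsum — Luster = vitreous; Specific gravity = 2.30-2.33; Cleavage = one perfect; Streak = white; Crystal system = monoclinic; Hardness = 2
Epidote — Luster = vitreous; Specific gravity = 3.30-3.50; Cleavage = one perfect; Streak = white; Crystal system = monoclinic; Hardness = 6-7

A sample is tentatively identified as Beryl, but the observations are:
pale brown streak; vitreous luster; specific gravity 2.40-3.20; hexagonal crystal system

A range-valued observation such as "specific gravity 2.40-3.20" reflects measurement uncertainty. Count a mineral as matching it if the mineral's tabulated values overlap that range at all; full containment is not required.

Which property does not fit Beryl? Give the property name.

streak

Pale brown streak: Beryl has white streak — does not match.
Vitreous luster: Beryl has vitreous luster — agrees.
Specific gravity 2.40-3.20: Beryl has SG 2.70-2.90 — agrees.
Hexagonal crystal system: Beryl has hexagonal system — agrees.
Everything matches except the streak.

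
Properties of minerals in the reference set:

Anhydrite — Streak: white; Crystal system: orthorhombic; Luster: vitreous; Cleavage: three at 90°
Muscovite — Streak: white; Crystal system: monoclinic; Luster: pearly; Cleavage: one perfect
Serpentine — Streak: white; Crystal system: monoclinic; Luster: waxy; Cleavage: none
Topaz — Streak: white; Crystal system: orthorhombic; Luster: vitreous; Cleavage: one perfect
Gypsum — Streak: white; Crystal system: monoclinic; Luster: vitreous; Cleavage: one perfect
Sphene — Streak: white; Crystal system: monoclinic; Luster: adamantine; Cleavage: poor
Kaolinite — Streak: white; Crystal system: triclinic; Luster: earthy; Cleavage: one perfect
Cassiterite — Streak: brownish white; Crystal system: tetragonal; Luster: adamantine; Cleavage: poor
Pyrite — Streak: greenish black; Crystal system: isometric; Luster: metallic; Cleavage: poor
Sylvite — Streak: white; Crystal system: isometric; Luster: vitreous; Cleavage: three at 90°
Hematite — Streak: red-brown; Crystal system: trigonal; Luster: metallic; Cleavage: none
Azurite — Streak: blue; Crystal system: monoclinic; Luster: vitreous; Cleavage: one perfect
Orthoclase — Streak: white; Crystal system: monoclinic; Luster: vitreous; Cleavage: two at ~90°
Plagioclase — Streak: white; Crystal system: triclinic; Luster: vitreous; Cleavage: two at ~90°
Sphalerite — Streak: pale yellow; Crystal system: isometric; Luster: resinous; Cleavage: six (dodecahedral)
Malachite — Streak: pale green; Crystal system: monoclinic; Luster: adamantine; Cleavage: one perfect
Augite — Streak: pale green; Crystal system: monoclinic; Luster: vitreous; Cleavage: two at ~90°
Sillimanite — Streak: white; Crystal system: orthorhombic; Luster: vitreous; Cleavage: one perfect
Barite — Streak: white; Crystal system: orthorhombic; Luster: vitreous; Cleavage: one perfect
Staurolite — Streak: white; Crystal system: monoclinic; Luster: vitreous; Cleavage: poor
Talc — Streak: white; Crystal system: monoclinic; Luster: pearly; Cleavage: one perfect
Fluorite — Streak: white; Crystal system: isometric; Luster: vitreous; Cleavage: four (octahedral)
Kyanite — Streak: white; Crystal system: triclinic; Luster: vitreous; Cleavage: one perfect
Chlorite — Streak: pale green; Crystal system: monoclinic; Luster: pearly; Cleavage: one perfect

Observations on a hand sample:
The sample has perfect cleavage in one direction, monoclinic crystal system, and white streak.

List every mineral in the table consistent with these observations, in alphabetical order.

Gypsum, Muscovite, Talc

Perfect cleavage in one direction — leaves Muscovite, Topaz, Gypsum, Kaolinite, Azurite, Malachite, Sillimanite, Barite, Talc, Kyanite, Chlorite.
Monoclinic crystal system eliminates Topaz, Kaolinite, Sillimanite, Barite, Kyanite.
White streak excludes Azurite, Malachite, Chlorite.
The minerals that satisfy all observations are Gypsum, Muscovite, Talc.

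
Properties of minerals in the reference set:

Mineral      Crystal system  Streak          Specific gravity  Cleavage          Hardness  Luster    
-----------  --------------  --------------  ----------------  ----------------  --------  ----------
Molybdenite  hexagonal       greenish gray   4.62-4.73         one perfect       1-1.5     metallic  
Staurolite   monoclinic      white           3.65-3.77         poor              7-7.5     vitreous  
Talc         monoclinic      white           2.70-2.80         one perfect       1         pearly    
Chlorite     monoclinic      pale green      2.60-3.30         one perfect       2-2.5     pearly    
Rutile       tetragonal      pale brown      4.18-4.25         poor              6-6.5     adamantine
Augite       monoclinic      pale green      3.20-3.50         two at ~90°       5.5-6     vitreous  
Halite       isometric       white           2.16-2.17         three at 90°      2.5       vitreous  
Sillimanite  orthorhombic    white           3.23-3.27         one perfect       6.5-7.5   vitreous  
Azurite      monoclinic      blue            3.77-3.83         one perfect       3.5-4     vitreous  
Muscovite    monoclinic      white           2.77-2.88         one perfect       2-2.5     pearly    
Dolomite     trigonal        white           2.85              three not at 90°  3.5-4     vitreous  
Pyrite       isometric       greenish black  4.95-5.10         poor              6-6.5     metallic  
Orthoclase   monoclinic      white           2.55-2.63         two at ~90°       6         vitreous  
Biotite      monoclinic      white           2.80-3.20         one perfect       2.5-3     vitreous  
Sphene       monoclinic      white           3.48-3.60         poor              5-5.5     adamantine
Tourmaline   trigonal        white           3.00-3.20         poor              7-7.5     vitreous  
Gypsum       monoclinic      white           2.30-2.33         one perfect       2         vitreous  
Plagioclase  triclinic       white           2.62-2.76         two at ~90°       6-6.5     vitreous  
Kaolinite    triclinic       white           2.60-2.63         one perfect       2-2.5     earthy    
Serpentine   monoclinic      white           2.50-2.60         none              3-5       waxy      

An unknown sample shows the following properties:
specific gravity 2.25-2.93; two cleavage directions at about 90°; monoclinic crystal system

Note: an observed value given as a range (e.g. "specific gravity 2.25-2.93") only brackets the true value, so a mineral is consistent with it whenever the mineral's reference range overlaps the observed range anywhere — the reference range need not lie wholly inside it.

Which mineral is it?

Specific gravity 2.25-2.93: narrows the field to Talc, Chlorite, Muscovite, Dolomite, Orthoclase, Biotite, Gypsum, Plagioclase, Kaolinite, Serpentine.
Two cleavage directions at about 90°: narrows the field to Orthoclase, Plagioclase.
Monoclinic crystal system rules out Plagioclase.
Orthoclase is the sole remaining match.

Orthoclase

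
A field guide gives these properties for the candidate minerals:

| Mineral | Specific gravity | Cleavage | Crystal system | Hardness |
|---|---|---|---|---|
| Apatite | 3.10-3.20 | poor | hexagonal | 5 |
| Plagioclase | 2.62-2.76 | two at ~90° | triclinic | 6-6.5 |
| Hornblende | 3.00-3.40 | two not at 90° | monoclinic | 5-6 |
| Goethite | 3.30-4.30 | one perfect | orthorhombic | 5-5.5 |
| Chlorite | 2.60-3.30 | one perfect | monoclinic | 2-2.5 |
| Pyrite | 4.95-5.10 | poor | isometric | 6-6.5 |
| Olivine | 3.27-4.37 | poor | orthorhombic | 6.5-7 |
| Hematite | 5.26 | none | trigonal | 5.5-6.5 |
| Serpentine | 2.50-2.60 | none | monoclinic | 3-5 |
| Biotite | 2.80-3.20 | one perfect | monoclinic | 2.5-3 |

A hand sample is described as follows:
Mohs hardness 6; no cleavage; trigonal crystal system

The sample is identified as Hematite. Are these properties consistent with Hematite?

Yes

Mohs hardness 6 — matches Hematite (hardness 5.5-6.5).
No cleavage — matches Hematite (cleavage none).
Trigonal crystal system — matches Hematite (trigonal system).
Nothing contradicts Hematite.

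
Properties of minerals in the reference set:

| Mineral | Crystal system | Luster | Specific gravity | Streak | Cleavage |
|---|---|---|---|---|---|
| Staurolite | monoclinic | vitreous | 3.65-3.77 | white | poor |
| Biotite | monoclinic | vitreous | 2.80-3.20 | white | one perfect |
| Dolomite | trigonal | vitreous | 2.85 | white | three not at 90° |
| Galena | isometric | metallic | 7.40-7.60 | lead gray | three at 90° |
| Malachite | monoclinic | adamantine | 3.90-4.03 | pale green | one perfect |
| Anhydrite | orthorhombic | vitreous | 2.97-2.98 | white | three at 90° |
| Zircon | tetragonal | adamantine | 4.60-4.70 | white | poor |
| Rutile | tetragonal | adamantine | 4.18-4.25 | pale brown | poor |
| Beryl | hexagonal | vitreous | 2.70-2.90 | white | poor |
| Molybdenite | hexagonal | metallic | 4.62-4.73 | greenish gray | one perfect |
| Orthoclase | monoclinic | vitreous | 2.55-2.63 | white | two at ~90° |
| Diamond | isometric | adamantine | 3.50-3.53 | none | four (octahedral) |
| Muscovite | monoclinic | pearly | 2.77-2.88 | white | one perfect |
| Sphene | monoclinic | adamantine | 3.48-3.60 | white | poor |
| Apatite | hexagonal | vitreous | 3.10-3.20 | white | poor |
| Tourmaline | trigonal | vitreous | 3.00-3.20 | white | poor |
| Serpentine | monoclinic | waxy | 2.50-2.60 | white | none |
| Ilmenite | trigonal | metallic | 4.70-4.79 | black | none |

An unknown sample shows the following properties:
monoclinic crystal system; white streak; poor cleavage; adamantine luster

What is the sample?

Monoclinic crystal system: narrows the field to Staurolite, Biotite, Malachite, Orthoclase, Muscovite, Sphene, Serpentine.
White streak excludes Malachite.
Poor cleavage: narrows the field to Staurolite, Sphene.
Adamantine luster excludes Staurolite.
Only Sphene satisfies all observations.

Sphene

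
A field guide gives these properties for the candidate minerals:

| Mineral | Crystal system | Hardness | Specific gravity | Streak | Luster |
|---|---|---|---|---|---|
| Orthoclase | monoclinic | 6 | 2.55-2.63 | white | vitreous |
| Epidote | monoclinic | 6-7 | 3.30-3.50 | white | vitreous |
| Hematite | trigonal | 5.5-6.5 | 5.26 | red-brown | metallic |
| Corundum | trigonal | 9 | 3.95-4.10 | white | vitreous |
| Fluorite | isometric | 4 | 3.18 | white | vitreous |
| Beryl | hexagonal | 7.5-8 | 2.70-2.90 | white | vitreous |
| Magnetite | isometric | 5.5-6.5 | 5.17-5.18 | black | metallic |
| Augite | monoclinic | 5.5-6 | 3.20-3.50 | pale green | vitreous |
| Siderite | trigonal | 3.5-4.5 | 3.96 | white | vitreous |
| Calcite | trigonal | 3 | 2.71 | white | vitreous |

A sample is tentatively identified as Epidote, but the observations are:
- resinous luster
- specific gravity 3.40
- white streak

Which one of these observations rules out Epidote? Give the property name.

luster

Resinous luster: Epidote has vitreous luster — does not match.
Specific gravity 3.40: Epidote has SG 3.30-3.50 — agrees.
White streak: Epidote has white streak — agrees.
Only the luster is inconsistent.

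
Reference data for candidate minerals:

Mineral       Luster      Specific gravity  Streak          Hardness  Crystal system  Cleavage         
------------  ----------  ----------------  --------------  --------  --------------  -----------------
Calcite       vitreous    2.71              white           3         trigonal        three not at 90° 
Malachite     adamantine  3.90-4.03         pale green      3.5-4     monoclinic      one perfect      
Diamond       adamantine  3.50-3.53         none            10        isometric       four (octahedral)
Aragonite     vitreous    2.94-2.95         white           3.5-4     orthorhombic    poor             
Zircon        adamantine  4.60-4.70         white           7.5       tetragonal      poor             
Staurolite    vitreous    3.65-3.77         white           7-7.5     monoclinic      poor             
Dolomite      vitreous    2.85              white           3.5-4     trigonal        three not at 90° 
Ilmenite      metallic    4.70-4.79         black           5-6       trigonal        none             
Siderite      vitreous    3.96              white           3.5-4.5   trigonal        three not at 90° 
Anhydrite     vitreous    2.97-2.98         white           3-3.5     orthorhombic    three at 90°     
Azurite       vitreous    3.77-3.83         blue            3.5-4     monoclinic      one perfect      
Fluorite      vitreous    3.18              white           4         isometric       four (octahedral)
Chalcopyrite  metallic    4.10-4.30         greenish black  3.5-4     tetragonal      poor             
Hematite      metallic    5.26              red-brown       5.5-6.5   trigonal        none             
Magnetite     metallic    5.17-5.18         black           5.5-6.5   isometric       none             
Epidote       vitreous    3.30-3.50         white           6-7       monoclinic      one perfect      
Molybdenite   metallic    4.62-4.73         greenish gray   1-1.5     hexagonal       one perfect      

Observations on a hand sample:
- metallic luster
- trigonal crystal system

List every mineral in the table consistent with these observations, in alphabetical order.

Hematite, Ilmenite

Metallic luster — only Ilmenite, Chalcopyrite, Hematite, Magnetite, Molybdenite remain.
Trigonal crystal system — narrows the field to Ilmenite, Hematite.
Consistent with every observation: Hematite, Ilmenite.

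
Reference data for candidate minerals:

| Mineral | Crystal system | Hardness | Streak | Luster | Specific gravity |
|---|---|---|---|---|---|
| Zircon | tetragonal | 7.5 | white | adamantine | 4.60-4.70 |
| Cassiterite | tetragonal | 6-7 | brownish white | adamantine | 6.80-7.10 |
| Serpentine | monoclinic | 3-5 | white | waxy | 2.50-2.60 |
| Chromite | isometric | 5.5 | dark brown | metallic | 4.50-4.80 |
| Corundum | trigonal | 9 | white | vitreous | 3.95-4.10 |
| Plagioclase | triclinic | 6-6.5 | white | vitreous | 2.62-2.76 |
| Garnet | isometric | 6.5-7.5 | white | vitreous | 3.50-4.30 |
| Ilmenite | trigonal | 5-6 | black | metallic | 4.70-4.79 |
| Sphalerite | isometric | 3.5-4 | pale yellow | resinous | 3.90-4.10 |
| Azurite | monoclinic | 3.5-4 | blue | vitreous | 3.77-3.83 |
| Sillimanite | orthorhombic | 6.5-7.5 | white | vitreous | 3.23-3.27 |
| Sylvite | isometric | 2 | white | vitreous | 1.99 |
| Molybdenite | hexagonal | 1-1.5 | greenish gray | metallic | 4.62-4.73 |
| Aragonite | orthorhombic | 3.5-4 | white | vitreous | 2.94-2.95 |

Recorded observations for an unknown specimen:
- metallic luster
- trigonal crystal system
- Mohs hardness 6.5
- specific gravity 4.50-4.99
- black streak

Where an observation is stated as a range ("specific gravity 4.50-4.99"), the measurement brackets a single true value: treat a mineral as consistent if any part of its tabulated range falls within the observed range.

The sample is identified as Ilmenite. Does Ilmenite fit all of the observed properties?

Metallic luster — consistent with Ilmenite (metallic luster).
Trigonal crystal system — consistent with Ilmenite (trigonal system).
Mohs hardness 6.5 — Ilmenite has hardness 5-6; which does not match.
Specific gravity 4.50-4.99 — consistent with Ilmenite (SG 4.70-4.79).
Black streak — consistent with Ilmenite (black streak).
The hardness observation rules out Ilmenite.

Inconsistent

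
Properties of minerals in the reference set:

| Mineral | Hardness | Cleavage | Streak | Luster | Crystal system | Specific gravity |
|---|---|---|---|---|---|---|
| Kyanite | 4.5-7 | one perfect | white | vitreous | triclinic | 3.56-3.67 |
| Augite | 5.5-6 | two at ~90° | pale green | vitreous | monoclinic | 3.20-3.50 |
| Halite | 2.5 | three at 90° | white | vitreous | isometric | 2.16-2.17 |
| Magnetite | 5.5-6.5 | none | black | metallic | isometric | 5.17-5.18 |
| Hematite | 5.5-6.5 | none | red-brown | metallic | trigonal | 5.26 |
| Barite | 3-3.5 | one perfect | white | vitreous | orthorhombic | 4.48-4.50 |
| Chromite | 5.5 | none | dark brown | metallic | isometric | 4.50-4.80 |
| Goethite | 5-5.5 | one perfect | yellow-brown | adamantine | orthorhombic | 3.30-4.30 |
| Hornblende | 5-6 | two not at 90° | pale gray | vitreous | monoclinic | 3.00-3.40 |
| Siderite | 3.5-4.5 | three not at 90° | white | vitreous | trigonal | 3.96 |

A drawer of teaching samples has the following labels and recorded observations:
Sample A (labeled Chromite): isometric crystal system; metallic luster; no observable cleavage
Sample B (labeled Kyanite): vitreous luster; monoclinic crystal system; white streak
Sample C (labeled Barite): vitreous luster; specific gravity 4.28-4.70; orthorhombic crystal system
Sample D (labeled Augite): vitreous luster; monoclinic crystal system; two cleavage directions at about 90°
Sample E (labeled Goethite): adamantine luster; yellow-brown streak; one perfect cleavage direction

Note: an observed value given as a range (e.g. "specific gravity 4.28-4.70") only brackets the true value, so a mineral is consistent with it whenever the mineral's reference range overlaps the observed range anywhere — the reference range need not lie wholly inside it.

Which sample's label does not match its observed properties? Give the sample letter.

Sample A: nothing contradicts Chromite.
Sample B: Kyanite has triclinic system, but the record shows monoclinic crystal system — this label is wrong.
Sample C: nothing contradicts Barite.
Sample D: nothing contradicts Augite.
Sample E: nothing contradicts Goethite.
The mislabeled specimen is B.

B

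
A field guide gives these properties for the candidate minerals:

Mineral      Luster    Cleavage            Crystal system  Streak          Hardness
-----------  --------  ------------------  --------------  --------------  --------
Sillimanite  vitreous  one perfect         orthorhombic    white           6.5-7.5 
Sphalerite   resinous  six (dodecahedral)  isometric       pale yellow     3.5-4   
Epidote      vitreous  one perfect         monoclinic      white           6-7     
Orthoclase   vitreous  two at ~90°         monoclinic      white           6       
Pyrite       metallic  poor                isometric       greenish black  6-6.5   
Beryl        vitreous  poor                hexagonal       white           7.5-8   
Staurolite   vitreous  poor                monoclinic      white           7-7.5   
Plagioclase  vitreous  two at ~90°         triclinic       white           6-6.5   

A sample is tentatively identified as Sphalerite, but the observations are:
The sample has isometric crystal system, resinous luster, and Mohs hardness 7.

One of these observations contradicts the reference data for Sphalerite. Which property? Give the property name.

hardness

Isometric crystal system: Sphalerite has isometric system — consistent.
Resinous luster: Sphalerite has resinous luster — consistent.
Mohs hardness 7: Sphalerite has hardness 3.5-4 — inconsistent.
Only the hardness is inconsistent.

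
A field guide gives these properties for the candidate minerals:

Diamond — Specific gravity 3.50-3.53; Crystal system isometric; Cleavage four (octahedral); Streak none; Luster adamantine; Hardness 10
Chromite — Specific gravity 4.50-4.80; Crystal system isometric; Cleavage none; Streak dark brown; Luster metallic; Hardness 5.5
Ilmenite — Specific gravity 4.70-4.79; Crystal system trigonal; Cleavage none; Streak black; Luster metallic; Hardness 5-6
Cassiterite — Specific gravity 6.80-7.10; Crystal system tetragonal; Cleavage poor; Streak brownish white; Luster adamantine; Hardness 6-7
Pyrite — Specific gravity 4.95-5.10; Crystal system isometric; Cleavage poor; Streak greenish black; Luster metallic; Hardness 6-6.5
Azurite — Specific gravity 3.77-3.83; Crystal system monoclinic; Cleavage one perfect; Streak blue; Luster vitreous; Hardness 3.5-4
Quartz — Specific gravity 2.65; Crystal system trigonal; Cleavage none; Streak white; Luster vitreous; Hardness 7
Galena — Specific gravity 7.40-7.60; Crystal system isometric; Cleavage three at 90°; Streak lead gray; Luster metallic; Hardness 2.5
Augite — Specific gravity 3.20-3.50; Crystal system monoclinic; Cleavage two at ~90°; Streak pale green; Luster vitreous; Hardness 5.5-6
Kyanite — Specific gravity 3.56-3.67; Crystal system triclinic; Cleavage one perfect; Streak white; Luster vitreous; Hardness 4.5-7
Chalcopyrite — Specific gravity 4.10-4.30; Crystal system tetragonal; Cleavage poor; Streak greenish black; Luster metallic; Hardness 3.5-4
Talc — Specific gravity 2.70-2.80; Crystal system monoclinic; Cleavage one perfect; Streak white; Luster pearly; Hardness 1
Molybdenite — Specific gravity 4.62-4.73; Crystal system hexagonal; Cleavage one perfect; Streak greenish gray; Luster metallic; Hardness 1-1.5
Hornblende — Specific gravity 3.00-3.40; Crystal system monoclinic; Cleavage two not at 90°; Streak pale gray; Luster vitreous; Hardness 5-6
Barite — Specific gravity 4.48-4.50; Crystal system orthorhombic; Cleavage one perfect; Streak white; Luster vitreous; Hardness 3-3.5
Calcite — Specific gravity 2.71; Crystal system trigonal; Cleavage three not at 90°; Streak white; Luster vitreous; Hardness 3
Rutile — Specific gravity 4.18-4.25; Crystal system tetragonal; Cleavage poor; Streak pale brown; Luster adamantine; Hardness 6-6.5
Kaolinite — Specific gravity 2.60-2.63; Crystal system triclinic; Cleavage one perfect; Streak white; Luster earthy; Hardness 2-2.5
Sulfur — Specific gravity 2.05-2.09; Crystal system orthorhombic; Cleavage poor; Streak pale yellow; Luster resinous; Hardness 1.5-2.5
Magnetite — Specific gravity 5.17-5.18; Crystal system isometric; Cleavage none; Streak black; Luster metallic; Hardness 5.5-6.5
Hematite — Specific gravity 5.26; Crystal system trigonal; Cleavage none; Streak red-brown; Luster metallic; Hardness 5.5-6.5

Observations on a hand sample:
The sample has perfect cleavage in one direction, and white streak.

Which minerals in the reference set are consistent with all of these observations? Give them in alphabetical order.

Perfect cleavage in one direction — narrows the field to Azurite, Kyanite, Talc, Molybdenite, Barite, Kaolinite.
White streak excludes Azurite, Molybdenite.
The minerals that satisfy all observations are Barite, Kaolinite, Kyanite, Talc.

Barite, Kaolinite, Kyanite, Talc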